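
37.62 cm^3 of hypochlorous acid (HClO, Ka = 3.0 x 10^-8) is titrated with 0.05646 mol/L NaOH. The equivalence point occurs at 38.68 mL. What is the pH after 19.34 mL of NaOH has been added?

7.52

19.34 mL is exactly half the equivalence volume (38.68/2), i.e. the half-equivalence point.
There, n(HA) = n(A^-), so pH = pKa = -log(3.0 x 10^-8) = 7.52.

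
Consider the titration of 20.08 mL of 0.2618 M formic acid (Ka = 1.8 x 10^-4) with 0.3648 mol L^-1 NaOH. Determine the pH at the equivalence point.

n(HCOOH) = 0.2618 x 0.02008 = 0.005257 mol; V(NaOH) at equivalence = 0.005257/0.3648 = 0.01441 L.
At equivalence all the acid is converted to HCOO-; total volume = 0.02008 + 0.01441 = 0.03449 L, so [HCOO-] = 0.005257/0.03449 = 0.1524 M.
Kb = Kw/Ka = 1.0e-14 / 1.8 x 10^-4 = 5.56e-11.
[OH^-] = sqrt(Kb x [HCOO-]) = sqrt(5.56e-11 x 0.1524) = 2.91e-6 M.
pOH = 5.54, so pH = 14.00 - 5.54 = 8.46.

8.46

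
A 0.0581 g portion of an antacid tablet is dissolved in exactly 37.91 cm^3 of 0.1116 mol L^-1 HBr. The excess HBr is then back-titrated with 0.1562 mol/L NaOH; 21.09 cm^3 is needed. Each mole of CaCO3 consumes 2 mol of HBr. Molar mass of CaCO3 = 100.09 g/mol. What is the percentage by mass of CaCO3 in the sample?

80.7%

Total n(HBr) added = 0.1116 x 0.03791 = 0.004231 mol.
n(NaOH) used = 0.1562 x 0.02109 = 0.003294 mol, which equals the excess n(HBr).
So n(HBr) consumed by the sample = 0.004231 - 0.003294 = 0.0009365 mol.
n(CaCO3) = 0.0009365 / 2 = 0.0004682 mol.
mass CaCO3 = 0.0004682 x 100.09 = 0.04687 g, so %CaCO3 = 0.04687/0.0581 x 100 = 80.7%.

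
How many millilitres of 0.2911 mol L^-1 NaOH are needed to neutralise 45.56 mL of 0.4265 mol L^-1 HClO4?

66.8 mL

n(HClO4) = 0.4265 mol/L x 0.04556 L = 0.01943 mol.
At equivalence n(NaOH) = n(HClO4) = 0.01943 mol.
V(NaOH) = 0.01943 / 0.2911 = 0.06675 L = 66.8 mL.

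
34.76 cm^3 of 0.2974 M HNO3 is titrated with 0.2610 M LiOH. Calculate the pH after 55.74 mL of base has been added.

n(acid) = 0.2974 x 0.03476 = 0.01034 mol; n(LiOH) added = 0.2610 x 0.05574 = 0.01455 mol.
Base is in excess by 0.01455 - 0.01034 = 0.004211 mol in a total volume of 0.09050 L.
[OH^-] = 0.004211/0.09050 = 0.04653 M, so pOH = 1.33 and pH = 14.00 - 1.33 = 12.67.

12.67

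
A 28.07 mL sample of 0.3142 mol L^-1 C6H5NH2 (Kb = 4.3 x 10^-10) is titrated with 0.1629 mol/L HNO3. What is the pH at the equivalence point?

2.80

n(C6H5NH2) = 0.3142 x 0.02807 = 0.008820 mol; V(HNO3) at equivalence = 0.008820/0.1629 = 0.05414 L.
At equivalence the base is fully converted to C6H5NH3+; total volume = 0.08221 L, so [C6H5NH3+] = 0.008820/0.08221 = 0.1073 M.
Ka(C6H5NH3+) = Kw/Kb = 1.0e-14 / 4.3 x 10^-10 = 2.33e-5.
[H^+] = sqrt(Ka x [C6H5NH3+]) = sqrt(2.33e-5 x 0.1073) = 0.00158 M.
pH = -log(0.00158) = 2.80.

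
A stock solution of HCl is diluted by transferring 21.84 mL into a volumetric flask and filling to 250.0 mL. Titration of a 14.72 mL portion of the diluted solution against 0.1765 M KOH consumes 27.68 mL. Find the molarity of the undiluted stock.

3.80 M

n(KOH) = 0.1765 x 0.02768 = 0.004886 mol.
n(HCl) in the aliquot = 0.004886 mol.
[diluted HCl] = 0.004886 / 0.01472 = 0.3319 M.
Dilution factor = 250.0/21.84 = 11.45, so [stock] = 0.3319 x 11.45 = 3.80 M.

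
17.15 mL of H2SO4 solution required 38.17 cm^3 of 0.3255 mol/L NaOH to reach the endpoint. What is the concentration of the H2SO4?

0.362 M

n(NaOH) delivered = 0.3255 x 0.03817 = 0.01242 mol.
The reaction is 1 H2SO4 + 2 NaOH, so n(H2SO4) = 0.01242 x 1/2 = 0.006212 mol.
[H2SO4] = 0.006212 mol / 0.01715 L = 0.362 M.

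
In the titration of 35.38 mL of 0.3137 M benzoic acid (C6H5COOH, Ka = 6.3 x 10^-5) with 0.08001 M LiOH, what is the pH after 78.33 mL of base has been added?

4.31

Initial n(C6H5COOH) = 0.3137 x 0.03538 = 0.01110 mol.
n(LiOH) added = 0.08001 x 0.07833 = 0.006267 mol, converting that many moles of C6H5COOH to C6H5COO-.
Remaining n(C6H5COOH) = 0.004832 mol; n(C6H5COO-) = 0.006267 mol.
By Henderson-Hasselbalch, pH = pKa + log([A^-]/[HA]) = 4.20 + log(0.006267/0.004832) = 4.20 + (+0.11) = 4.31.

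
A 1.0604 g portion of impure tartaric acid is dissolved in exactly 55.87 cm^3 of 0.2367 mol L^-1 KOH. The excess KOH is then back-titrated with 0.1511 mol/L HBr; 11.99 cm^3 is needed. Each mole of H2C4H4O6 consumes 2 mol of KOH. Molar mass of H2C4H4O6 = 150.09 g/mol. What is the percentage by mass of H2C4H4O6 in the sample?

80.8%

Total n(KOH) added = 0.2367 x 0.05587 = 0.01322 mol.
n(HBr) used = 0.1511 x 0.01199 = 0.001812 mol, which equals the excess n(KOH).
So n(KOH) consumed by the sample = 0.01322 - 0.001812 = 0.01141 mol.
n(H2C4H4O6) = 0.01141 / 2 = 0.005706 mol.
mass H2C4H4O6 = 0.005706 x 150.09 = 0.8565 g, so %H2C4H4O6 = 0.8565/1.0604 x 100 = 80.8%.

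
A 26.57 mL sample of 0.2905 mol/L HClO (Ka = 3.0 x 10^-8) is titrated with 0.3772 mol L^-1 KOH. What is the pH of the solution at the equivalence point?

10.37

n(HClO) = 0.2905 x 0.02657 = 0.007719 mol; V(KOH) at equivalence = 0.007719/0.3772 = 0.02046 L.
At equivalence all the acid is converted to ClO-; total volume = 0.02657 + 0.02046 = 0.04703 L, so [ClO-] = 0.007719/0.04703 = 0.1641 M.
Kb = Kw/Ka = 1.0e-14 / 3.0 x 10^-8 = 3.33e-7.
[OH^-] = sqrt(Kb x [ClO-]) = sqrt(3.33e-7 x 0.1641) = 0.000234 M.
pOH = 3.63, so pH = 14.00 - 3.63 = 10.37.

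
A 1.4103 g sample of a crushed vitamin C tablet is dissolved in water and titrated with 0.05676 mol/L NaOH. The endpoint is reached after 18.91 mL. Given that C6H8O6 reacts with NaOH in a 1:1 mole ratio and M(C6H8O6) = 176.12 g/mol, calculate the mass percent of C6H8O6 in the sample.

n(NaOH) = 0.05676 x 0.01891 = 0.001073 mol.
n(C6H8O6) = 0.001073 / 1 = 0.001073 mol.
mass of C6H8O6 = 0.001073 x 176.12 = 0.1890 g.
% purity = 0.1890 / 1.4103 x 100 = 13.4%.

13.4%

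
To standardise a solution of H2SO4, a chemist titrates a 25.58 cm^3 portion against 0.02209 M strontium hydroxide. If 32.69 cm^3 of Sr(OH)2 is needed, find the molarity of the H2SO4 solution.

n(Sr(OH)2) delivered = 0.02209 x 0.03269 = 0.0007221 mol.
For a 1:1 reaction, n(H2SO4) = 0.0007221 mol.
[H2SO4] = 0.0007221 mol / 0.02558 L = 0.0282 M.

0.0282 M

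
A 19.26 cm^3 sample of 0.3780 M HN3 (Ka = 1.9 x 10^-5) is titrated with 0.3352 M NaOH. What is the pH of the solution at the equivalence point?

8.99

n(HN3) = 0.3780 x 0.01926 = 0.007280 mol; V(NaOH) at equivalence = 0.007280/0.3352 = 0.02172 L.
At equivalence all the acid is converted to N3-; total volume = 0.01926 + 0.02172 = 0.04098 L, so [N3-] = 0.007280/0.04098 = 0.1777 M.
Kb = Kw/Ka = 1.0e-14 / 1.9 x 10^-5 = 5.26e-10.
[OH^-] = sqrt(Kb x [N3-]) = sqrt(5.26e-10 x 0.1777) = 9.67e-6 M.
pOH = 5.01, so pH = 14.00 - 5.01 = 8.99.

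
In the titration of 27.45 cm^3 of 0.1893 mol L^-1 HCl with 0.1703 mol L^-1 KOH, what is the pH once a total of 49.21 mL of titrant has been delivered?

n(acid) = 0.1893 x 0.02745 = 0.005196 mol; n(KOH) added = 0.1703 x 0.04921 = 0.008380 mol.
Base is in excess by 0.008380 - 0.005196 = 0.003184 mol in a total volume of 0.07666 L.
[OH^-] = 0.003184/0.07666 = 0.04154 M, so pOH = 1.38 and pH = 14.00 - 1.38 = 12.62.

12.62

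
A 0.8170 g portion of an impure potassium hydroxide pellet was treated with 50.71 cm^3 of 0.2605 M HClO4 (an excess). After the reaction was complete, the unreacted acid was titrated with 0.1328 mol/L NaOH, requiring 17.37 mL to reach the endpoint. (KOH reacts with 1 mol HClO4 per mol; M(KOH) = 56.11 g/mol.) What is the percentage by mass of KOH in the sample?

74.9%

Total n(HClO4) added = 0.2605 x 0.05071 = 0.01321 mol.
n(NaOH) used = 0.1328 x 0.01737 = 0.002307 mol, which equals the excess n(HClO4).
So n(HClO4) consumed by the sample = 0.01321 - 0.002307 = 0.01090 mol.
n(KOH) = 0.01090 / 1 = 0.01090 mol.
mass KOH = 0.01090 x 56.11 = 0.6118 g, so %KOH = 0.6118/0.8170 x 100 = 74.9%.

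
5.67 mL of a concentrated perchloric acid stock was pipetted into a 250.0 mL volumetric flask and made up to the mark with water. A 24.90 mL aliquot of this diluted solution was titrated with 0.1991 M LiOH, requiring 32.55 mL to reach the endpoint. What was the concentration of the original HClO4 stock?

11.5 M

n(LiOH) = 0.1991 x 0.03255 = 0.006481 mol.
n(HClO4) in the aliquot = 0.006481 mol.
[diluted HClO4] = 0.006481 / 0.02490 = 0.2603 M.
Dilution factor = 250.0/5.670 = 44.09, so [stock] = 0.2603 x 44.09 = 11.5 M.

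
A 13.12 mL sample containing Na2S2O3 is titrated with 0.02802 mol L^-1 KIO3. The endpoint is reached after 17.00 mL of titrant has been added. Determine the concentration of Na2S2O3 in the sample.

0.218 M

n(KIO3) = 0.02802 x 0.01700 = 0.0004763 mol.
From the balanced equation, 1 mol KIO3 reacts with 6 mol Na2S2O3, so n(Na2S2O3) = 0.0004763 x 6/1 = 0.002858 mol.
[Na2S2O3] = 0.002858 / 0.01312 L = 0.218 M.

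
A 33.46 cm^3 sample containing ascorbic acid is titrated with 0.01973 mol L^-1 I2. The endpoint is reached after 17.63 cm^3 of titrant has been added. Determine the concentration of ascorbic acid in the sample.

n(I2) = 0.01973 x 0.01763 = 0.0003478 mol.
From the balanced equation, 1 mol I2 reacts with 1 mol ascorbic acid, so n(ascorbic acid) = 0.0003478 x 1/1 = 0.0003478 mol.
[ascorbic acid] = 0.0003478 / 0.03346 L = 0.0104 M.

0.0104 M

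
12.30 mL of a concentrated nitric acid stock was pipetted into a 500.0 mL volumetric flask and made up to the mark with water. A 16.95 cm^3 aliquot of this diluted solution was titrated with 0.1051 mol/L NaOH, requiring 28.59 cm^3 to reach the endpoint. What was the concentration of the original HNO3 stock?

n(NaOH) = 0.1051 x 0.02859 = 0.003005 mol.
n(HNO3) in the aliquot = 0.003005 mol.
[diluted HNO3] = 0.003005 / 0.01695 = 0.1773 M.
Dilution factor = 500.0/12.30 = 40.65, so [stock] = 0.1773 x 40.65 = 7.21 M.

7.21 M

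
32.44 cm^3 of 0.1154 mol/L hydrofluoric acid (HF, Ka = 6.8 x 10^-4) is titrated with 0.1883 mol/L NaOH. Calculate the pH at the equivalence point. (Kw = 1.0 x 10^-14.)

n(HF) = 0.1154 x 0.03244 = 0.003744 mol; V(NaOH) at equivalence = 0.003744/0.1883 = 0.01988 L.
At equivalence all the acid is converted to F-; total volume = 0.03244 + 0.01988 = 0.05232 L, so [F-] = 0.003744/0.05232 = 0.07155 M.
Kb = Kw/Ka = 1.0e-14 / 6.8 x 10^-4 = 1.47e-11.
[OH^-] = sqrt(Kb x [F-]) = sqrt(1.47e-11 x 0.07155) = 1.03e-6 M.
pOH = 5.99, so pH = 14.00 - 5.99 = 8.01.

8.01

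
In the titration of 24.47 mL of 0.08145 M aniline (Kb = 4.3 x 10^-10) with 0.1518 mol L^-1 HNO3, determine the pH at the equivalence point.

n(C6H5NH2) = 0.08145 x 0.02447 = 0.001993 mol; V(HNO3) at equivalence = 0.001993/0.1518 = 0.01313 L.
At equivalence the base is fully converted to C6H5NH3+; total volume = 0.03760 L, so [C6H5NH3+] = 0.001993/0.03760 = 0.05301 M.
Ka(C6H5NH3+) = Kw/Kb = 1.0e-14 / 4.3 x 10^-10 = 2.33e-5.
[H^+] = sqrt(Ka x [C6H5NH3+]) = sqrt(2.33e-5 x 0.05301) = 0.00111 M.
pH = -log(0.00111) = 2.95.

2.95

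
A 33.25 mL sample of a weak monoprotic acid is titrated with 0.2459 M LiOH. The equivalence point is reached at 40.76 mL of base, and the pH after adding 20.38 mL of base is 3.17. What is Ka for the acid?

6.8 x 10^-4

20.38 mL is half of the equivalence volume, so this is the half-equivalence point where [HA] = [A^-].
At half-equivalence pH = pKa, so pKa = 3.17.
Ka = 10^(-3.17) = 6.8 x 10^-4.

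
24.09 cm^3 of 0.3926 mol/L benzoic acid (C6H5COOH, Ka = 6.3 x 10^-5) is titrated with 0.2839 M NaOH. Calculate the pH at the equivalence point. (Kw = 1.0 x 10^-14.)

n(C6H5COOH) = 0.3926 x 0.02409 = 0.009458 mol; V(NaOH) at equivalence = 0.009458/0.2839 = 0.03331 L.
At equivalence all the acid is converted to C6H5COO-; total volume = 0.02409 + 0.03331 = 0.05740 L, so [C6H5COO-] = 0.009458/0.05740 = 0.1648 M.
Kb = Kw/Ka = 1.0e-14 / 6.3 x 10^-5 = 1.59e-10.
[OH^-] = sqrt(Kb x [C6H5COO-]) = sqrt(1.59e-10 x 0.1648) = 5.11e-6 M.
pOH = 5.29, so pH = 14.00 - 5.29 = 8.71.

8.71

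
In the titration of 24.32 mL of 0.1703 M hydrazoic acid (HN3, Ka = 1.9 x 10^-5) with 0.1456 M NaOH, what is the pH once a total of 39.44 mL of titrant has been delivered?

12.40

n(acid) = 0.1703 x 0.02432 = 0.004142 mol; n(NaOH) added = 0.1456 x 0.03944 = 0.005742 mol.
Base is in excess by 0.005742 - 0.004142 = 0.001601 mol in a total volume of 0.06376 L.
[OH^-] = 0.001601/0.06376 = 0.02511 M, so pOH = 1.60 and pH = 14.00 - 1.60 = 12.40.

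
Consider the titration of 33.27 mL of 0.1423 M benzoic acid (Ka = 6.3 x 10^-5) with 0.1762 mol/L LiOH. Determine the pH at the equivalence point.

8.55

n(C6H5COOH) = 0.1423 x 0.03327 = 0.004734 mol; V(LiOH) at equivalence = 0.004734/0.1762 = 0.02687 L.
At equivalence all the acid is converted to C6H5COO-; total volume = 0.03327 + 0.02687 = 0.06014 L, so [C6H5COO-] = 0.004734/0.06014 = 0.07872 M.
Kb = Kw/Ka = 1.0e-14 / 6.3 x 10^-5 = 1.59e-10.
[OH^-] = sqrt(Kb x [C6H5COO-]) = sqrt(1.59e-10 x 0.07872) = 3.53e-6 M.
pOH = 5.45, so pH = 14.00 - 5.45 = 8.55.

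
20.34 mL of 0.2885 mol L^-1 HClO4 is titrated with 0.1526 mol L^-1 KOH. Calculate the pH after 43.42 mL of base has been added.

n(acid) = 0.2885 x 0.02034 = 0.005868 mol; n(KOH) added = 0.1526 x 0.04342 = 0.006626 mol.
Base is in excess by 0.006626 - 0.005868 = 0.0007578 mol in a total volume of 0.06376 L.
[OH^-] = 0.0007578/0.06376 = 0.01189 M, so pOH = 1.92 and pH = 14.00 - 1.92 = 12.08.

12.08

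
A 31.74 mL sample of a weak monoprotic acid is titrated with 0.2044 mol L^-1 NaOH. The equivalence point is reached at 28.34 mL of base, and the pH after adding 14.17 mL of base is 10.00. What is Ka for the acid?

1.0 x 10^-10

14.17 mL is half of the equivalence volume, so this is the half-equivalence point where [HA] = [A^-].
At half-equivalence pH = pKa, so pKa = 10.00.
Ka = 10^(-10.00) = 1.0 x 10^-10.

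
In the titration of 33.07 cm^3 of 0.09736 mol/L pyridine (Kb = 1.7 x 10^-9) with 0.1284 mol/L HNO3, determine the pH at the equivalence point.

n(C5H5N) = 0.09736 x 0.03307 = 0.003220 mol; V(HNO3) at equivalence = 0.003220/0.1284 = 0.02508 L.
At equivalence the base is fully converted to C5H5NH+; total volume = 0.05815 L, so [C5H5NH+] = 0.003220/0.05815 = 0.05537 M.
Ka(C5H5NH+) = Kw/Kb = 1.0e-14 / 1.7 x 10^-9 = 5.88e-6.
[H^+] = sqrt(Ka x [C5H5NH+]) = sqrt(5.88e-6 x 0.05537) = 0.000571 M.
pH = -log(0.000571) = 3.24.

3.24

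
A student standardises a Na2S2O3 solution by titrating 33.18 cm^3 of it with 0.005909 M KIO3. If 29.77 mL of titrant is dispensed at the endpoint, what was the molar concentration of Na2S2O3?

n(KIO3) = 0.005909 x 0.02977 = 0.0001759 mol.
From the balanced equation, 1 mol KIO3 reacts with 6 mol Na2S2O3, so n(Na2S2O3) = 0.0001759 x 6/1 = 0.001055 mol.
[Na2S2O3] = 0.001055 / 0.03318 L = 0.0318 M.

0.0318 M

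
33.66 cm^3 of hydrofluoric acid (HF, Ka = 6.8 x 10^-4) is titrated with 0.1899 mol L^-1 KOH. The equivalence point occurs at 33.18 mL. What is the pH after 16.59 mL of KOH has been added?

16.59 mL is exactly half the equivalence volume (33.18/2), i.e. the half-equivalence point.
There, n(HA) = n(A^-), so pH = pKa = -log(6.8 x 10^-4) = 3.17.

3.17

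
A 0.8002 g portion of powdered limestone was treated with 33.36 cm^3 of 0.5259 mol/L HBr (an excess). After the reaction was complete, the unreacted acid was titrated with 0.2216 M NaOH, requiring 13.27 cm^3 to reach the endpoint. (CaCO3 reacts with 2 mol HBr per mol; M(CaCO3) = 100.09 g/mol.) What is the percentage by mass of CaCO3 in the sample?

91.3%

Total n(HBr) added = 0.5259 x 0.03336 = 0.01754 mol.
n(NaOH) used = 0.2216 x 0.01327 = 0.002941 mol, which equals the excess n(HBr).
So n(HBr) consumed by the sample = 0.01754 - 0.002941 = 0.01460 mol.
n(CaCO3) = 0.01460 / 2 = 0.007302 mol.
mass CaCO3 = 0.007302 x 100.09 = 0.7308 g, so %CaCO3 = 0.7308/0.8002 x 100 = 91.3%.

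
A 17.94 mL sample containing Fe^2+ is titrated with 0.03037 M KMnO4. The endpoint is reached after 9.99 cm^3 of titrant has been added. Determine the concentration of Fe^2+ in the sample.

n(KMnO4) = 0.03037 x 0.009990 = 0.0003034 mol.
From the balanced equation, 1 mol KMnO4 reacts with 5 mol Fe^2+, so n(Fe^2+) = 0.0003034 x 5/1 = 0.001517 mol.
[Fe^2+] = 0.001517 / 0.01794 L = 0.0846 M.

0.0846 M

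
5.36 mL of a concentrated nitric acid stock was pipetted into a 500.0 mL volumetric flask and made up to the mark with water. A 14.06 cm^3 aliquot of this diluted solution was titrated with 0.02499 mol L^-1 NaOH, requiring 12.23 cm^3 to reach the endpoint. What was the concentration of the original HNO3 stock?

n(NaOH) = 0.02499 x 0.01223 = 0.0003056 mol.
n(HNO3) in the aliquot = 0.0003056 mol.
[diluted HNO3] = 0.0003056 / 0.01406 = 0.02174 M.
Dilution factor = 500.0/5.360 = 93.28, so [stock] = 0.02174 x 93.28 = 2.03 M.

2.03 M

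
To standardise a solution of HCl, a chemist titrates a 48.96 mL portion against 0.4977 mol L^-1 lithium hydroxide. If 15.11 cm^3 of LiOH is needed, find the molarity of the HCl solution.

n(LiOH) delivered = 0.4977 x 0.01511 = 0.007520 mol.
For a 1:1 reaction, n(HCl) = 0.007520 mol.
[HCl] = 0.007520 mol / 0.04896 L = 0.154 M.

0.154 M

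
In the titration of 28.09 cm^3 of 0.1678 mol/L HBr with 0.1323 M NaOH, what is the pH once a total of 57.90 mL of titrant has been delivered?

12.53

n(acid) = 0.1678 x 0.02809 = 0.004714 mol; n(NaOH) added = 0.1323 x 0.05790 = 0.007660 mol.
Base is in excess by 0.007660 - 0.004714 = 0.002947 mol in a total volume of 0.08599 L.
[OH^-] = 0.002947/0.08599 = 0.03427 M, so pOH = 1.47 and pH = 14.00 - 1.47 = 12.53.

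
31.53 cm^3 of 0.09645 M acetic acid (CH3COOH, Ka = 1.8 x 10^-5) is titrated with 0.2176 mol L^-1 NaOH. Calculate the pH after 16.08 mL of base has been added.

n(acid) = 0.09645 x 0.03153 = 0.003041 mol; n(NaOH) added = 0.2176 x 0.01608 = 0.003499 mol.
Base is in excess by 0.003499 - 0.003041 = 0.0004579 mol in a total volume of 0.04761 L.
[OH^-] = 0.0004579/0.04761 = 0.009619 M, so pOH = 2.02 and pH = 14.00 - 2.02 = 11.98.

11.98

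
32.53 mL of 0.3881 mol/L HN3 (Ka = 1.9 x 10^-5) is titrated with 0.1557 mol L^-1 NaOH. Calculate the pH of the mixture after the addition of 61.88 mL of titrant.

5.23

Initial n(HN3) = 0.3881 x 0.03253 = 0.01262 mol.
n(NaOH) added = 0.1557 x 0.06188 = 0.009635 mol, converting that many moles of HN3 to N3-.
Remaining n(HN3) = 0.002990 mol; n(N3-) = 0.009635 mol.
By Henderson-Hasselbalch, pH = pKa + log([A^-]/[HA]) = 4.72 + log(0.009635/0.002990) = 4.72 + (+0.51) = 5.23.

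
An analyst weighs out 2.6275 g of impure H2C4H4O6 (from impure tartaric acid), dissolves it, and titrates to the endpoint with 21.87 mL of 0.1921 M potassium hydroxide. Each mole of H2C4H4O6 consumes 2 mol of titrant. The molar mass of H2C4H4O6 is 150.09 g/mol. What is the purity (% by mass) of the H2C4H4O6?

n(KOH) = 0.1921 x 0.02187 = 0.004201 mol.
n(H2C4H4O6) = 0.004201 / 2 = 0.002101 mol.
mass of H2C4H4O6 = 0.002101 x 150.09 = 0.3153 g.
% purity = 0.3153 / 2.6275 x 100 = 12.0%.

12.0%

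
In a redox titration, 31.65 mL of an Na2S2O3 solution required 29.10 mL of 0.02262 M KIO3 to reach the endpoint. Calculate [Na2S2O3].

n(KIO3) = 0.02262 x 0.02910 = 0.0006582 mol.
From the balanced equation, 1 mol KIO3 reacts with 6 mol Na2S2O3, so n(Na2S2O3) = 0.0006582 x 6/1 = 0.003949 mol.
[Na2S2O3] = 0.003949 / 0.03165 L = 0.125 M.

0.125 M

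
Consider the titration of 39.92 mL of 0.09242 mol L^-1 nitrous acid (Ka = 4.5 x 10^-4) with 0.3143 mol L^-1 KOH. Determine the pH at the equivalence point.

8.10

n(HNO2) = 0.09242 x 0.03992 = 0.003689 mol; V(KOH) at equivalence = 0.003689/0.3143 = 0.01174 L.
At equivalence all the acid is converted to NO2-; total volume = 0.03992 + 0.01174 = 0.05166 L, so [NO2-] = 0.003689/0.05166 = 0.07142 M.
Kb = Kw/Ka = 1.0e-14 / 4.5 x 10^-4 = 2.22e-11.
[OH^-] = sqrt(Kb x [NO2-]) = sqrt(2.22e-11 x 0.07142) = 1.26e-6 M.
pOH = 5.90, so pH = 14.00 - 5.90 = 8.10.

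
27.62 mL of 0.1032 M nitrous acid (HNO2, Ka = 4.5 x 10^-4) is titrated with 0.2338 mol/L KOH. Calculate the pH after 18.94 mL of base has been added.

12.53

n(acid) = 0.1032 x 0.02762 = 0.002850 mol; n(KOH) added = 0.2338 x 0.01894 = 0.004428 mol.
Base is in excess by 0.004428 - 0.002850 = 0.001578 mol in a total volume of 0.04656 L.
[OH^-] = 0.001578/0.04656 = 0.03389 M, so pOH = 1.47 and pH = 14.00 - 1.47 = 12.53.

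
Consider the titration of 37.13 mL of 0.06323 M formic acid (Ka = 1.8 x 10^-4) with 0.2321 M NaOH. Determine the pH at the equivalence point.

8.22

n(HCOOH) = 0.06323 x 0.03713 = 0.002348 mol; V(NaOH) at equivalence = 0.002348/0.2321 = 0.01012 L.
At equivalence all the acid is converted to HCOO-; total volume = 0.03713 + 0.01012 = 0.04725 L, so [HCOO-] = 0.002348/0.04725 = 0.04969 M.
Kb = Kw/Ka = 1.0e-14 / 1.8 x 10^-4 = 5.56e-11.
[OH^-] = sqrt(Kb x [HCOO-]) = sqrt(5.56e-11 x 0.04969) = 1.66e-6 M.
pOH = 5.78, so pH = 14.00 - 5.78 = 8.22.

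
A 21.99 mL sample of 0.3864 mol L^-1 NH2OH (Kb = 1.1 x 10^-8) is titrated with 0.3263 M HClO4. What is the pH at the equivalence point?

3.40

n(NH2OH) = 0.3864 x 0.02199 = 0.008497 mol; V(HClO4) at equivalence = 0.008497/0.3263 = 0.02604 L.
At equivalence the base is fully converted to NH3OH+; total volume = 0.04803 L, so [NH3OH+] = 0.008497/0.04803 = 0.1769 M.
Ka(NH3OH+) = Kw/Kb = 1.0e-14 / 1.1 x 10^-8 = 9.09e-7.
[H^+] = sqrt(Ka x [NH3OH+]) = sqrt(9.09e-7 x 0.1769) = 0.000401 M.
pH = -log(0.000401) = 3.40.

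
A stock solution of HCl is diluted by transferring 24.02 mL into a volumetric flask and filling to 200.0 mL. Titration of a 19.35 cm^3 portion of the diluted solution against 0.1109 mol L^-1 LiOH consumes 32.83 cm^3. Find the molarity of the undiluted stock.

1.57 M

n(LiOH) = 0.1109 x 0.03283 = 0.003641 mol.
n(HCl) in the aliquot = 0.003641 mol.
[diluted HCl] = 0.003641 / 0.01935 = 0.1882 M.
Dilution factor = 200.0/24.02 = 8.326, so [stock] = 0.1882 x 8.326 = 1.57 M.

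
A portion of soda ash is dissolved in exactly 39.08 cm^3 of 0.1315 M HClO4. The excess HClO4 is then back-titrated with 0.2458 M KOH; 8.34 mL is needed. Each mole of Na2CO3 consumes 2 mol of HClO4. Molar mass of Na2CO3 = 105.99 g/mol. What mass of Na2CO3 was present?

0.164 g

Total n(HClO4) added = 0.1315 x 0.03908 = 0.005139 mol.
n(KOH) used = 0.2458 x 0.008340 = 0.002050 mol, which equals the excess n(HClO4).
So n(HClO4) consumed by the sample = 0.005139 - 0.002050 = 0.003089 mol.
n(Na2CO3) = 0.003089 / 2 = 0.001545 mol.
mass = 0.001545 mol x 105.99 g/mol = 0.164 g.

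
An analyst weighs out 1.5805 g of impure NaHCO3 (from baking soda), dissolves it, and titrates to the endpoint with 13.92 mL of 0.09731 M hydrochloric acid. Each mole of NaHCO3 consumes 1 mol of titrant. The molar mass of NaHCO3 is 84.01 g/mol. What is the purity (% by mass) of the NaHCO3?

n(HCl) = 0.09731 x 0.01392 = 0.001355 mol.
n(NaHCO3) = 0.001355 / 1 = 0.001355 mol.
mass of NaHCO3 = 0.001355 x 84.01 = 0.1138 g.
% purity = 0.1138 / 1.5805 x 100 = 7.20%.

7.20%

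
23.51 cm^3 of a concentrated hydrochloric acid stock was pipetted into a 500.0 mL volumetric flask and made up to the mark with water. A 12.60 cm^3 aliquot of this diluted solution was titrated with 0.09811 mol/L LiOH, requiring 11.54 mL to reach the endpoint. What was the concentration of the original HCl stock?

1.91 M

n(LiOH) = 0.09811 x 0.01154 = 0.001132 mol.
n(HCl) in the aliquot = 0.001132 mol.
[diluted HCl] = 0.001132 / 0.01260 = 0.08986 M.
Dilution factor = 500.0/23.51 = 21.27, so [stock] = 0.08986 x 21.27 = 1.91 M.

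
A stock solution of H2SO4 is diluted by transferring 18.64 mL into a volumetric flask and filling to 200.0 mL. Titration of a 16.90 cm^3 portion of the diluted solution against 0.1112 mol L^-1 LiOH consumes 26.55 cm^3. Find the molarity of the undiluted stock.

n(LiOH) = 0.1112 x 0.02655 = 0.002952 mol.
n(H2SO4) in the aliquot = 0.002952 x 1/2 = 0.001476 mol.
[diluted H2SO4] = 0.001476 / 0.01690 = 0.08735 M.
Dilution factor = 200.0/18.64 = 10.73, so [stock] = 0.08735 x 10.73 = 0.937 M.

0.937 M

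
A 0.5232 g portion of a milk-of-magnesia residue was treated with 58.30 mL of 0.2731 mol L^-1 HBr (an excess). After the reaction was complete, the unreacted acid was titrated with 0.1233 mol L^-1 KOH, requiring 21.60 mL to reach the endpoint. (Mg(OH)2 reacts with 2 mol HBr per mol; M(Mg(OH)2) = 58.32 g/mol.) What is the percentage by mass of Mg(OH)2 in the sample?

73.9%

Total n(HBr) added = 0.2731 x 0.05830 = 0.01592 mol.
n(KOH) used = 0.1233 x 0.02160 = 0.002663 mol, which equals the excess n(HBr).
So n(HBr) consumed by the sample = 0.01592 - 0.002663 = 0.01326 mol.
n(Mg(OH)2) = 0.01326 / 2 = 0.006629 mol.
mass Mg(OH)2 = 0.006629 x 58.32 = 0.3866 g, so %Mg(OH)2 = 0.3866/0.5232 x 100 = 73.9%.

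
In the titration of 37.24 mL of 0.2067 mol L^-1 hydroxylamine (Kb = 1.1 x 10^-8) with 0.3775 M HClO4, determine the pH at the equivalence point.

n(NH2OH) = 0.2067 x 0.03724 = 0.007698 mol; V(HClO4) at equivalence = 0.007698/0.3775 = 0.02039 L.
At equivalence the base is fully converted to NH3OH+; total volume = 0.05763 L, so [NH3OH+] = 0.007698/0.05763 = 0.1336 M.
Ka(NH3OH+) = Kw/Kb = 1.0e-14 / 1.1 x 10^-8 = 9.09e-7.
[H^+] = sqrt(Ka x [NH3OH+]) = sqrt(9.09e-7 x 0.1336) = 0.000348 M.
pH = -log(0.000348) = 3.46.

3.46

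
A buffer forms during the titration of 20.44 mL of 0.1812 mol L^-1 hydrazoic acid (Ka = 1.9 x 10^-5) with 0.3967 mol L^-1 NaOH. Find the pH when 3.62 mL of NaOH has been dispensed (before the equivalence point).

Initial n(HN3) = 0.1812 x 0.02044 = 0.003704 mol.
n(NaOH) added = 0.3967 x 0.003620 = 0.001436 mol, converting that many moles of HN3 to N3-.
Remaining n(HN3) = 0.002268 mol; n(N3-) = 0.001436 mol.
By Henderson-Hasselbalch, pH = pKa + log([A^-]/[HA]) = 4.72 + log(0.001436/0.002268) = 4.72 + (-0.20) = 4.52.

4.52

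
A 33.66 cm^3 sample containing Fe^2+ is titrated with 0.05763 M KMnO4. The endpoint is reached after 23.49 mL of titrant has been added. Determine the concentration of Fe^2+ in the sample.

0.201 M

n(KMnO4) = 0.05763 x 0.02349 = 0.001354 mol.
From the balanced equation, 1 mol KMnO4 reacts with 5 mol Fe^2+, so n(Fe^2+) = 0.001354 x 5/1 = 0.006769 mol.
[Fe^2+] = 0.006769 / 0.03366 L = 0.201 M.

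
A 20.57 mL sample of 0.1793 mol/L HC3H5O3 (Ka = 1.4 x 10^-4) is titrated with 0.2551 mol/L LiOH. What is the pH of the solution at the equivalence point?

8.44

n(HC3H5O3) = 0.1793 x 0.02057 = 0.003688 mol; V(LiOH) at equivalence = 0.003688/0.2551 = 0.01446 L.
At equivalence all the acid is converted to C3H5O3-; total volume = 0.02057 + 0.01446 = 0.03503 L, so [C3H5O3-] = 0.003688/0.03503 = 0.1053 M.
Kb = Kw/Ka = 1.0e-14 / 1.4 x 10^-4 = 7.14e-11.
[OH^-] = sqrt(Kb x [C3H5O3-]) = sqrt(7.14e-11 x 0.1053) = 2.74e-6 M.
pOH = 5.56, so pH = 14.00 - 5.56 = 8.44.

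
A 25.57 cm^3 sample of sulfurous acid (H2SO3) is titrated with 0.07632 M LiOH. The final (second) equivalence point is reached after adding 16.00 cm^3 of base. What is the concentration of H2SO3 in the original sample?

0.0239 M

n(LiOH) = 0.07632 x 0.01600 = 0.001221 mol.
At the final (second) equivalence point, 2 mol OH^- react per mol H2SO3, so n(H2SO3) = 0.001221 / 2 = 0.0006106 mol.
[H2SO3] = 0.0006106 / 0.02557 L = 0.0239 M.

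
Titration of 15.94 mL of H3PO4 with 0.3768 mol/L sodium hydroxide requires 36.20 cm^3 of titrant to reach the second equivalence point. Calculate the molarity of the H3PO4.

0.428 M

n(NaOH) = 0.3768 x 0.03620 = 0.01364 mol.
At the second equivalence point, 2 mol OH^- react per mol H3PO4, so n(H3PO4) = 0.01364 / 2 = 0.006820 mol.
[H3PO4] = 0.006820 / 0.01594 L = 0.428 M.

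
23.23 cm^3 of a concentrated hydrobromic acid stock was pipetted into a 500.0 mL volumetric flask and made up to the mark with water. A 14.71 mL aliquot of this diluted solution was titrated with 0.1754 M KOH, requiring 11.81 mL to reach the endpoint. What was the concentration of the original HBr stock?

3.03 M

n(KOH) = 0.1754 x 0.01181 = 0.002071 mol.
n(HBr) in the aliquot = 0.002071 mol.
[diluted HBr] = 0.002071 / 0.01471 = 0.1408 M.
Dilution factor = 500.0/23.23 = 21.52, so [stock] = 0.1408 x 21.52 = 3.03 M.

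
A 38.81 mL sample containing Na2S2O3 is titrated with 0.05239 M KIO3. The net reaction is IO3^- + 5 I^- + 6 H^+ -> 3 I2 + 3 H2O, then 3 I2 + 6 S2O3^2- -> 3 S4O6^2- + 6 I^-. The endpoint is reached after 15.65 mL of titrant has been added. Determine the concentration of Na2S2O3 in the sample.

0.127 M

n(KIO3) = 0.05239 x 0.01565 = 0.0008199 mol.
From the balanced equation, 1 mol KIO3 reacts with 6 mol Na2S2O3, so n(Na2S2O3) = 0.0008199 x 6/1 = 0.004919 mol.
[Na2S2O3] = 0.004919 / 0.03881 L = 0.127 M.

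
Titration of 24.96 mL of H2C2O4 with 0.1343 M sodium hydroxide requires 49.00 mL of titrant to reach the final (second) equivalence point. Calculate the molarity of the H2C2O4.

0.132 M

n(NaOH) = 0.1343 x 0.04900 = 0.006581 mol.
At the final (second) equivalence point, 2 mol OH^- react per mol H2C2O4, so n(H2C2O4) = 0.006581 / 2 = 0.003290 mol.
[H2C2O4] = 0.003290 / 0.02496 L = 0.132 M.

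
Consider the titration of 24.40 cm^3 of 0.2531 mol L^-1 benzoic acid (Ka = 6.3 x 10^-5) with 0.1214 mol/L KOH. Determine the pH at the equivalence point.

8.56

n(C6H5COOH) = 0.2531 x 0.02440 = 0.006176 mol; V(KOH) at equivalence = 0.006176/0.1214 = 0.05087 L.
At equivalence all the acid is converted to C6H5COO-; total volume = 0.02440 + 0.05087 = 0.07527 L, so [C6H5COO-] = 0.006176/0.07527 = 0.08205 M.
Kb = Kw/Ka = 1.0e-14 / 6.3 x 10^-5 = 1.59e-10.
[OH^-] = sqrt(Kb x [C6H5COO-]) = sqrt(1.59e-10 x 0.08205) = 3.61e-6 M.
pOH = 5.44, so pH = 14.00 - 5.44 = 8.56.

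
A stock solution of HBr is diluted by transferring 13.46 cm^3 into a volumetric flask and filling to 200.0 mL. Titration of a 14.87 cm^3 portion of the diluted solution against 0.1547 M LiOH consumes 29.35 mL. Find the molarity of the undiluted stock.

4.54 M

n(LiOH) = 0.1547 x 0.02935 = 0.004540 mol.
n(HBr) in the aliquot = 0.004540 mol.
[diluted HBr] = 0.004540 / 0.01487 = 0.3053 M.
Dilution factor = 200.0/13.46 = 14.86, so [stock] = 0.3053 x 14.86 = 4.54 M.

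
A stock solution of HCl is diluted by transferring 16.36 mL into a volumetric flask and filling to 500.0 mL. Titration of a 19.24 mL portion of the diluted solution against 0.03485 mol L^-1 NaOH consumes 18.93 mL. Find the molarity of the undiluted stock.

1.05 M

n(NaOH) = 0.03485 x 0.01893 = 0.0006597 mol.
n(HCl) in the aliquot = 0.0006597 mol.
[diluted HCl] = 0.0006597 / 0.01924 = 0.03429 M.
Dilution factor = 500.0/16.36 = 30.56, so [stock] = 0.03429 x 30.56 = 1.05 M.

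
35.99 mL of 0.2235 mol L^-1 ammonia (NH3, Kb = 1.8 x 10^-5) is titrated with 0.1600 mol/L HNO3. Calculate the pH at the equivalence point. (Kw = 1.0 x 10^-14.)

5.14

n(NH3) = 0.2235 x 0.03599 = 0.008044 mol; V(HNO3) at equivalence = 0.008044/0.1600 = 0.05027 L.
At equivalence the base is fully converted to NH4+; total volume = 0.08626 L, so [NH4+] = 0.008044/0.08626 = 0.09325 M.
Ka(NH4+) = Kw/Kb = 1.0e-14 / 1.8 x 10^-5 = 5.56e-10.
[H^+] = sqrt(Ka x [NH4+]) = sqrt(5.56e-10 x 0.09325) = 7.20e-6 M.
pH = -log(7.20e-6) = 5.14.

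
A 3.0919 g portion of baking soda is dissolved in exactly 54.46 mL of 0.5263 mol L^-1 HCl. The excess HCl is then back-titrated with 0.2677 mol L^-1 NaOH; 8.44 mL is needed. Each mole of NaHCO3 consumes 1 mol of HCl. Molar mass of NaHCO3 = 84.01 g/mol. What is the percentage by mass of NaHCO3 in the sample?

71.7%

Total n(HCl) added = 0.5263 x 0.05446 = 0.02866 mol.
n(NaOH) used = 0.2677 x 0.008440 = 0.002259 mol, which equals the excess n(HCl).
So n(HCl) consumed by the sample = 0.02866 - 0.002259 = 0.02640 mol.
n(NaHCO3) = 0.02640 / 1 = 0.02640 mol.
mass NaHCO3 = 0.02640 x 84.01 = 2.218 g, so %NaHCO3 = 2.218/3.0919 x 100 = 71.7%.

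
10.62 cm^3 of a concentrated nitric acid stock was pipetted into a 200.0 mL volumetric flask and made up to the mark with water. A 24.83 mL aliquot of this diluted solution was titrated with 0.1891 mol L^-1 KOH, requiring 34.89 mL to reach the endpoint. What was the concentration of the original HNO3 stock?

n(KOH) = 0.1891 x 0.03489 = 0.006598 mol.
n(HNO3) in the aliquot = 0.006598 mol.
[diluted HNO3] = 0.006598 / 0.02483 = 0.2657 M.
Dilution factor = 200.0/10.62 = 18.83, so [stock] = 0.2657 x 18.83 = 5.00 M.

5.00 M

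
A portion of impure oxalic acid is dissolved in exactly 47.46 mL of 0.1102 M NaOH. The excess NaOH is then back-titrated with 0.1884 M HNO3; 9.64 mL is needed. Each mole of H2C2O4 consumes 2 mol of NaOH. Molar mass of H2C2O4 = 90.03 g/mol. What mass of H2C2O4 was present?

Total n(NaOH) added = 0.1102 x 0.04746 = 0.005230 mol.
n(HNO3) used = 0.1884 x 0.009640 = 0.001816 mol, which equals the excess n(NaOH).
So n(NaOH) consumed by the sample = 0.005230 - 0.001816 = 0.003414 mol.
n(H2C2O4) = 0.003414 / 2 = 0.001707 mol.
mass = 0.001707 mol x 90.03 g/mol = 0.154 g.

0.154 g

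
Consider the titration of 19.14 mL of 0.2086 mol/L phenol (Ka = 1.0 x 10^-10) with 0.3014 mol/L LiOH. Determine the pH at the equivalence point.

11.55

n(C6H5OH) = 0.2086 x 0.01914 = 0.003993 mol; V(LiOH) at equivalence = 0.003993/0.3014 = 0.01325 L.
At equivalence all the acid is converted to C6H5O-; total volume = 0.01914 + 0.01325 = 0.03239 L, so [C6H5O-] = 0.003993/0.03239 = 0.1233 M.
Kb = Kw/Ka = 1.0e-14 / 1.0 x 10^-10 = 0.000100.
[OH^-] = sqrt(Kb x [C6H5O-]) = sqrt(0.000100 x 0.1233) = 0.00351 M.
pOH = 2.45, so pH = 14.00 - 2.45 = 11.55.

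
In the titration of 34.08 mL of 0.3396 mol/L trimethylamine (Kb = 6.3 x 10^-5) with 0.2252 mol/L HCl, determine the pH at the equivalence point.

n((CH3)3N) = 0.3396 x 0.03408 = 0.01157 mol; V(HCl) at equivalence = 0.01157/0.2252 = 0.05139 L.
At equivalence the base is fully converted to (CH3)3NH+; total volume = 0.08547 L, so [(CH3)3NH+] = 0.01157/0.08547 = 0.1354 M.
Ka((CH3)3NH+) = Kw/Kb = 1.0e-14 / 6.3 x 10^-5 = 1.59e-10.
[H^+] = sqrt(Ka x [(CH3)3NH+]) = sqrt(1.59e-10 x 0.1354) = 4.64e-6 M.
pH = -log(4.64e-6) = 5.33.

5.33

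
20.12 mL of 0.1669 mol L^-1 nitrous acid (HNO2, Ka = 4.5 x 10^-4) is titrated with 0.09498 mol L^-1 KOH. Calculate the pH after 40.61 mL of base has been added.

11.91

n(acid) = 0.1669 x 0.02012 = 0.003358 mol; n(KOH) added = 0.09498 x 0.04061 = 0.003857 mol.
Base is in excess by 0.003857 - 0.003358 = 0.0004991 mol in a total volume of 0.06073 L.
[OH^-] = 0.0004991/0.06073 = 0.008219 M, so pOH = 2.09 and pH = 14.00 - 2.09 = 11.91.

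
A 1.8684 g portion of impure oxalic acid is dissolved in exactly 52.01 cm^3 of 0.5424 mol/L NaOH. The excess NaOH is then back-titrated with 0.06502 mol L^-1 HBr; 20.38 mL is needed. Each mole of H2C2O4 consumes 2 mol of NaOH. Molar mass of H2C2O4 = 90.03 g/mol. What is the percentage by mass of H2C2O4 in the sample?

64.8%

Total n(NaOH) added = 0.5424 x 0.05201 = 0.02821 mol.
n(HBr) used = 0.06502 x 0.02038 = 0.001325 mol, which equals the excess n(NaOH).
So n(NaOH) consumed by the sample = 0.02821 - 0.001325 = 0.02689 mol.
n(H2C2O4) = 0.02689 / 2 = 0.01344 mol.
mass H2C2O4 = 0.01344 x 90.03 = 1.210 g, so %H2C2O4 = 1.210/1.8684 x 100 = 64.8%.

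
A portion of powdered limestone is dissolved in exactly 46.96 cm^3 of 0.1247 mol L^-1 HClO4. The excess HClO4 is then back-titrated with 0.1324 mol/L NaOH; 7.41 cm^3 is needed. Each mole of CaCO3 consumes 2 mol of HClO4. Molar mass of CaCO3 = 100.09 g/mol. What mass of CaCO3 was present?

0.244 g

Total n(HClO4) added = 0.1247 x 0.04696 = 0.005856 mol.
n(NaOH) used = 0.1324 x 0.007410 = 0.0009811 mol, which equals the excess n(HClO4).
So n(HClO4) consumed by the sample = 0.005856 - 0.0009811 = 0.004875 mol.
n(CaCO3) = 0.004875 / 2 = 0.002437 mol.
mass = 0.002437 mol x 100.09 g/mol = 0.244 g.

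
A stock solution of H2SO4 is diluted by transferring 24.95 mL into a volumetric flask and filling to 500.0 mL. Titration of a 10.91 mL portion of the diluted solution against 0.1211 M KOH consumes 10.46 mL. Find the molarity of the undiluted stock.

n(KOH) = 0.1211 x 0.01046 = 0.001267 mol.
n(H2SO4) in the aliquot = 0.001267 x 1/2 = 0.0006334 mol.
[diluted H2SO4] = 0.0006334 / 0.01091 = 0.05805 M.
Dilution factor = 500.0/24.95 = 20.04, so [stock] = 0.05805 x 20.04 = 1.16 M.

1.16 M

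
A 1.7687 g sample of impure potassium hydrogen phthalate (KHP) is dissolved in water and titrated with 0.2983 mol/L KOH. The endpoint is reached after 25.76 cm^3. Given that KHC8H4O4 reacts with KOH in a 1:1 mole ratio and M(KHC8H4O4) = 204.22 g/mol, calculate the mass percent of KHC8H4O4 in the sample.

n(KOH) = 0.2983 x 0.02576 = 0.007684 mol.
n(KHC8H4O4) = 0.007684 / 1 = 0.007684 mol.
mass of KHC8H4O4 = 0.007684 x 204.22 = 1.569 g.
% purity = 1.569 / 1.7687 x 100 = 88.7%.

88.7%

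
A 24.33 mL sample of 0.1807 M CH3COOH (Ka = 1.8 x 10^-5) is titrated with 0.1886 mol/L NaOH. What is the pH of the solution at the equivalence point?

n(CH3COOH) = 0.1807 x 0.02433 = 0.004396 mol; V(NaOH) at equivalence = 0.004396/0.1886 = 0.02331 L.
At equivalence all the acid is converted to CH3COO-; total volume = 0.02433 + 0.02331 = 0.04764 L, so [CH3COO-] = 0.004396/0.04764 = 0.09228 M.
Kb = Kw/Ka = 1.0e-14 / 1.8 x 10^-5 = 5.56e-10.
[OH^-] = sqrt(Kb x [CH3COO-]) = sqrt(5.56e-10 x 0.09228) = 7.16e-6 M.
pOH = 5.15, so pH = 14.00 - 5.15 = 8.85.

8.85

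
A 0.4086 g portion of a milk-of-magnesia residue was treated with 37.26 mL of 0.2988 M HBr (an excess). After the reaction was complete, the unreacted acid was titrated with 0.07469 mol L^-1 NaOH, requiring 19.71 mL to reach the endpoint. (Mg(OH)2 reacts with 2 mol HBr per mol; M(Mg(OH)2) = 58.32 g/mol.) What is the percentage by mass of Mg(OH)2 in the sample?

Total n(HBr) added = 0.2988 x 0.03726 = 0.01113 mol.
n(NaOH) used = 0.07469 x 0.01971 = 0.001472 mol, which equals the excess n(HBr).
So n(HBr) consumed by the sample = 0.01113 - 0.001472 = 0.009661 mol.
n(Mg(OH)2) = 0.009661 / 2 = 0.004831 mol.
mass Mg(OH)2 = 0.004831 x 58.32 = 0.2817 g, so %Mg(OH)2 = 0.2817/0.4086 x 100 = 68.9%.

68.9%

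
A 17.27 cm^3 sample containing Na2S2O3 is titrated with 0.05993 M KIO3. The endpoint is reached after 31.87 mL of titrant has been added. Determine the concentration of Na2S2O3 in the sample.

0.664 M

n(KIO3) = 0.05993 x 0.03187 = 0.001910 mol.
From the balanced equation, 1 mol KIO3 reacts with 6 mol Na2S2O3, so n(Na2S2O3) = 0.001910 x 6/1 = 0.01146 mol.
[Na2S2O3] = 0.01146 / 0.01727 L = 0.664 M.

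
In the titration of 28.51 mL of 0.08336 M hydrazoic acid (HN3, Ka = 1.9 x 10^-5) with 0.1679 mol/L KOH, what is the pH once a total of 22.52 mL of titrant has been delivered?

n(acid) = 0.08336 x 0.02851 = 0.002377 mol; n(KOH) added = 0.1679 x 0.02252 = 0.003781 mol.
Base is in excess by 0.003781 - 0.002377 = 0.001405 mol in a total volume of 0.05103 L.
[OH^-] = 0.001405/0.05103 = 0.02752 M, so pOH = 1.56 and pH = 14.00 - 1.56 = 12.44.

12.44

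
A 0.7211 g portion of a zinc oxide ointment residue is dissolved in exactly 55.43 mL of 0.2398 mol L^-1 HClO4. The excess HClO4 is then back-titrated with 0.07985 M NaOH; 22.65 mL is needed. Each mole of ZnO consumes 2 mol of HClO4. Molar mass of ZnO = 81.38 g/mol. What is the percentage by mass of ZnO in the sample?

Total n(HClO4) added = 0.2398 x 0.05543 = 0.01329 mol.
n(NaOH) used = 0.07985 x 0.02265 = 0.001809 mol, which equals the excess n(HClO4).
So n(HClO4) consumed by the sample = 0.01329 - 0.001809 = 0.01148 mol.
n(ZnO) = 0.01148 / 2 = 0.005742 mol.
mass ZnO = 0.005742 x 81.38 = 0.4673 g, so %ZnO = 0.4673/0.7211 x 100 = 64.8%.

64.8%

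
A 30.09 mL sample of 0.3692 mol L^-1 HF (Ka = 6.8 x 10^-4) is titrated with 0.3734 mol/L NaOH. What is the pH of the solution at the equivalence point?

8.22

n(HF) = 0.3692 x 0.03009 = 0.01111 mol; V(NaOH) at equivalence = 0.01111/0.3734 = 0.02975 L.
At equivalence all the acid is converted to F-; total volume = 0.03009 + 0.02975 = 0.05984 L, so [F-] = 0.01111/0.05984 = 0.1856 M.
Kb = Kw/Ka = 1.0e-14 / 6.8 x 10^-4 = 1.47e-11.
[OH^-] = sqrt(Kb x [F-]) = sqrt(1.47e-11 x 0.1856) = 1.65e-6 M.
pOH = 5.78, so pH = 14.00 - 5.78 = 8.22.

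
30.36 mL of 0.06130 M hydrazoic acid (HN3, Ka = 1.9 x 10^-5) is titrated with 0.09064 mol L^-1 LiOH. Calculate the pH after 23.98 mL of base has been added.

n(acid) = 0.06130 x 0.03036 = 0.001861 mol; n(LiOH) added = 0.09064 x 0.02398 = 0.002174 mol.
Base is in excess by 0.002174 - 0.001861 = 0.0003125 mol in a total volume of 0.05434 L.
[OH^-] = 0.0003125/0.05434 = 0.005750 M, so pOH = 2.24 and pH = 14.00 - 2.24 = 11.76.

11.76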